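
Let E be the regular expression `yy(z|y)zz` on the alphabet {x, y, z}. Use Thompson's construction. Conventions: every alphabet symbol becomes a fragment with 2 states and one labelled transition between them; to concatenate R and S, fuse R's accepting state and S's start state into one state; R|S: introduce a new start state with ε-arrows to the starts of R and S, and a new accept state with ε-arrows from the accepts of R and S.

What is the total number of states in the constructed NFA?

Building bottom-up:
Each of the 6 symbol leaves contributes a 2-state fragment.
  z|y — 6 states
  yy(z|y)zz — 10 states

10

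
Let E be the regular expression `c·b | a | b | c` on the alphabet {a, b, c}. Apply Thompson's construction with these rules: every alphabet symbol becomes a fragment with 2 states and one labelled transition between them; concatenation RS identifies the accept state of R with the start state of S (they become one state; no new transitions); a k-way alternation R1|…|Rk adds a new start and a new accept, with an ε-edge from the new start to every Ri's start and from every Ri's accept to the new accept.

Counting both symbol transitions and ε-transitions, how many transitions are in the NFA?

13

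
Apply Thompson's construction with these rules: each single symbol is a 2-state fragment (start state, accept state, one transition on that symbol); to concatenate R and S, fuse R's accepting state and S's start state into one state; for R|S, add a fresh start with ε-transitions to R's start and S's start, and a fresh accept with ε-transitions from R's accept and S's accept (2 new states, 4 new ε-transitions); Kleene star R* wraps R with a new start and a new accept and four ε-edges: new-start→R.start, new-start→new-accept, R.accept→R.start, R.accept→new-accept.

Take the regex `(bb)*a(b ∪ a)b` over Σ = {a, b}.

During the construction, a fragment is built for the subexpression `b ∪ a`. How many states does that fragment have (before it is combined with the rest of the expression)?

6

Fragment for `b ∪ a`:
Each of the 2 symbol leaves contributes a 2-state fragment.
  b ∪ a = 6 states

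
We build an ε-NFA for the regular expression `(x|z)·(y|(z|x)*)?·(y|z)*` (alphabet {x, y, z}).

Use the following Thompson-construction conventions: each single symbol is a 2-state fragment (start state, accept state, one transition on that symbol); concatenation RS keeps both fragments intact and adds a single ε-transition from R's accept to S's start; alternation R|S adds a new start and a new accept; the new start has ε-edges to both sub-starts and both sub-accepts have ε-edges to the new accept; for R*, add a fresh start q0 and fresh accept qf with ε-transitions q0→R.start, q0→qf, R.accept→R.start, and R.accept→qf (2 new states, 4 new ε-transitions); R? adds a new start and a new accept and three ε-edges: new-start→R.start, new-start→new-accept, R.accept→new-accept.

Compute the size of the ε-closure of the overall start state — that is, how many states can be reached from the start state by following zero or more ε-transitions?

Compute the ε-closure size of each fragment's start state recursively; a symbol fragment's start has no outgoing ε-edge, so its closure is just itself (size 1).
  x|z → new start ε-reaches every alternative's start; none of them accept ε, so the new accept is not reached: |closure| = 1 + 1 + 1 = 3
  z|x → new start ε-reaches every alternative's start; none of them accept ε, so the new accept is not reached: |closure| = 1 + 1 + 1 = 3
  (z|x)* → the star's fresh start ε-reaches both the body's start and the fresh accept: |closure| = 2 + 3 = 5
  y|(z|x)* → new start ε-reaches every alternative's start; at least one alternative accepts ε, so the union's new accept is reached too: |closure| = 1 + 1 + 5 + 1 = 8
  (y|(z|x)*)? → new start has ε-edges to the inner start and to the new accept, so |closure| = 2 + 8 = 10
  y|z → |closure| = 1 + 1 + 1 = 3 (the new accept is not ε-reachable since no branch accepts ε)
  (y|z)* → |closure| = 1 (new start) + 3 (body) + 1 (new accept) = 5
  (x|z)·(y|(z|x)*)?·(y|z)* → |closure| equals the left operand's closure size = 3 (its accept is not ε-reachable, so the closure stops there)

3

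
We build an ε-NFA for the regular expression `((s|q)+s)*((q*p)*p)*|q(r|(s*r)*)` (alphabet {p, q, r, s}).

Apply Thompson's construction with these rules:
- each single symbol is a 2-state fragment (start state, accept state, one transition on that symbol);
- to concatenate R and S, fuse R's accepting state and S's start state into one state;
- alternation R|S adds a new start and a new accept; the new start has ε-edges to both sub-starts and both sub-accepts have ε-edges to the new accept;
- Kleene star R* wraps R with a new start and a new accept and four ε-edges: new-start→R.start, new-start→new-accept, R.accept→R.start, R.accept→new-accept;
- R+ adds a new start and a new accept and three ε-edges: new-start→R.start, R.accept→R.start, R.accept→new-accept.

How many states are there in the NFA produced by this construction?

34

Building bottom-up:
Each of the 10 symbol leaves contributes a 2-state fragment.
  s|q — 6 states
  (s|q)+ — 8 states
  (s|q)+s — 9 states
  ((s|q)+s)* — 11 states
  q* — 4 states
  q*p — 5 states
  (q*p)* — 7 states
  (q*p)*p — 8 states
  ((q*p)*p)* — 10 states
  ((s|q)+s)*((q*p)*p)* — 20 states
  s* — 4 states
  s*r — 5 states
  (s*r)* — 7 states
  r|(s*r)* — 11 states
  q(r|(s*r)*) — 12 states
  ((s|q)+s)*((q*p)*p)*|q(r|(s*r)*) — 34 states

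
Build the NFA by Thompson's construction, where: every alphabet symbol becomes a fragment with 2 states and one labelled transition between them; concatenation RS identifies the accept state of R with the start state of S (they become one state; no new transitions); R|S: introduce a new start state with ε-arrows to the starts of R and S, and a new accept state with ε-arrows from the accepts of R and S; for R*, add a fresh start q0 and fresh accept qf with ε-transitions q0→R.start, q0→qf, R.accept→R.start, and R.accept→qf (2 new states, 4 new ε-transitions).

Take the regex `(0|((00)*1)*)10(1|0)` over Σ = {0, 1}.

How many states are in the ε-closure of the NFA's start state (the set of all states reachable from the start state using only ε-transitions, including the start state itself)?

8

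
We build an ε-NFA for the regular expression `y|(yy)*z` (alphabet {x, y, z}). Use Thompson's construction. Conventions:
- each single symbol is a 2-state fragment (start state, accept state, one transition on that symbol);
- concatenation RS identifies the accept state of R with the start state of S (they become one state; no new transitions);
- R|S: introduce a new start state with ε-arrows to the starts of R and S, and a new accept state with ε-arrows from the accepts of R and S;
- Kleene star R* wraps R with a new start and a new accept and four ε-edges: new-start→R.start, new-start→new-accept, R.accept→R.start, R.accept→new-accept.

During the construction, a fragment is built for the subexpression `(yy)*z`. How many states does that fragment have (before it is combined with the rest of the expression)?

Fragment for `(yy)*z`:
Each of the 3 symbol leaves contributes a 2-state fragment.
  yy = 3 states
  (yy)* = 5 states
  (yy)*z = 6 states

6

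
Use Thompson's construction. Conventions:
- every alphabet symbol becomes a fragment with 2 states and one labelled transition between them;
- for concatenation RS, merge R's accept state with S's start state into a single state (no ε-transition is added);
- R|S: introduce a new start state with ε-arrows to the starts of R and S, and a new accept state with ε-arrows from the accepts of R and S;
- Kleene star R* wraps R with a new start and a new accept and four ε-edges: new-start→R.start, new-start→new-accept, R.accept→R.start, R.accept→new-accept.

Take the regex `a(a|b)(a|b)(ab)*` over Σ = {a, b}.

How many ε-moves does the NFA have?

12

Recursing over subexpressions:
Each of the 7 symbol leaves contributes 0 ε-transitions.
  a|b = 4 ε-transitions
  a|b = 4 ε-transitions
  ab = 0 ε-transitions
  (ab)* = 4 ε-transitions
  a(a|b)(a|b)(ab)* = 12 ε-transitions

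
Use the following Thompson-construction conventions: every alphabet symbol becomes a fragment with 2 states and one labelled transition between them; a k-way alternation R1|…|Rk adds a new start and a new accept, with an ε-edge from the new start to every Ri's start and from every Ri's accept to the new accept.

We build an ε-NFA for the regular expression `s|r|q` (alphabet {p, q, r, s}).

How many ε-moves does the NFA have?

6

By structural recursion:
Each of the 3 symbol leaves contributes 0 ε-transitions.
  s|r|q — 6 ε-transitions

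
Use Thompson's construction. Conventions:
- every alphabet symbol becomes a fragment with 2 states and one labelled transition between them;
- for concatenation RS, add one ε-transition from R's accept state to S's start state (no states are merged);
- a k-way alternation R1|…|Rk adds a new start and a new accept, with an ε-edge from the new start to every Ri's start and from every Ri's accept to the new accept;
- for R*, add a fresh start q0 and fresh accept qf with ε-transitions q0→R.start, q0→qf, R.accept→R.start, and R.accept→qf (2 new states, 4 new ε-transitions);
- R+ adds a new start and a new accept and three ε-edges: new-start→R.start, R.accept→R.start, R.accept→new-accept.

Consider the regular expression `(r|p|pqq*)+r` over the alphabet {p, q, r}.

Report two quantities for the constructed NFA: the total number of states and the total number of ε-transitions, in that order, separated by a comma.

18, 16

Recursing over subexpressions:
Each of the 6 symbol leaves contributes 2 states and 0 ε-transitions.
  q* : 4 states, 4 ε-transitions
  pqq* : 8 states, 6 ε-transitions
  r|p|pqq* : 14 states, 12 ε-transitions
  (r|p|pqq*)+ : 16 states, 15 ε-transitions
  (r|p|pqq*)+r : 18 states, 16 ε-transitions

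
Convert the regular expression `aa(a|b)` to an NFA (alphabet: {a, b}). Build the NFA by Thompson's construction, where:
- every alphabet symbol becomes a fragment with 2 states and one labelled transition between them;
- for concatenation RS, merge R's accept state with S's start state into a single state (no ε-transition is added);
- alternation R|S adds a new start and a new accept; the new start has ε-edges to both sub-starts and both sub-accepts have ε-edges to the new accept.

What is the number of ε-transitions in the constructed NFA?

Per subexpression:
Each of the 4 symbol leaves contributes 0 ε-transitions.
  a|b → 4 ε-transitions
  aa(a|b) → 4 ε-transitions

4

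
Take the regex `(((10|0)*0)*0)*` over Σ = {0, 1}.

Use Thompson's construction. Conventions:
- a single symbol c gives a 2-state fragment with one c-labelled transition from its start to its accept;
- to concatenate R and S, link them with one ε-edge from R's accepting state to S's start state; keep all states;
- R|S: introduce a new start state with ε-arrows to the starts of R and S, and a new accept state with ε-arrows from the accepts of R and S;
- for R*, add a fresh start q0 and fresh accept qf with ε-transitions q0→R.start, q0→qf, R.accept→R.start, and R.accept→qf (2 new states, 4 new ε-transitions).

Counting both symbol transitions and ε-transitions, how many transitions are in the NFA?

24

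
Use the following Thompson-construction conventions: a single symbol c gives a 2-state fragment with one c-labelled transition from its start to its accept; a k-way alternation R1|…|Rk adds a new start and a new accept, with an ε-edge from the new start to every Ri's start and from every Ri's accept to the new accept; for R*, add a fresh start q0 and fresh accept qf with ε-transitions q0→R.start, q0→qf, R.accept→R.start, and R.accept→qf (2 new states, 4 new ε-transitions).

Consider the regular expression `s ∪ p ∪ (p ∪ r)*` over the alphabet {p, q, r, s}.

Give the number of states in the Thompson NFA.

14

Per subexpression:
Each of the 4 symbol leaves contributes a 2-state fragment.
  p ∪ r — 6 states
  (p ∪ r)* — 8 states
  s ∪ p ∪ (p ∪ r)* — 14 states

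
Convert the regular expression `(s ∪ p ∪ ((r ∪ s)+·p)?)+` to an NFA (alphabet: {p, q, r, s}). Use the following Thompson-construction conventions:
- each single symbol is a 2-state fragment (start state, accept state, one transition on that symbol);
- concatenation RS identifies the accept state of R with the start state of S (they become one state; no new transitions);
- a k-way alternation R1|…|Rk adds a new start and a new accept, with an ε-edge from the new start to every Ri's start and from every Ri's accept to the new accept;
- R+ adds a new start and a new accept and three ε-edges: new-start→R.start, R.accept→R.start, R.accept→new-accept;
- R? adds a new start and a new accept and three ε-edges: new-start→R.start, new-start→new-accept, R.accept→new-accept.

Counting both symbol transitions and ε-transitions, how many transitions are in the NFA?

24

Building bottom-up:
Each of the 5 symbol leaves contributes 1 transition (1 symbol, 0 ε).
  r ∪ s : 6 transitions (2 symbol, 4 ε)
  (r ∪ s)+ : 9 transitions (2 symbol, 7 ε)
  (r ∪ s)+·p : 10 transitions (3 symbol, 7 ε)
  ((r ∪ s)+·p)? : 13 transitions (3 symbol, 10 ε)
  s ∪ p ∪ ((r ∪ s)+·p)? : 21 transitions (5 symbol, 16 ε)
  (s ∪ p ∪ ((r ∪ s)+·p)?)+ : 24 transitions (5 symbol, 19 ε)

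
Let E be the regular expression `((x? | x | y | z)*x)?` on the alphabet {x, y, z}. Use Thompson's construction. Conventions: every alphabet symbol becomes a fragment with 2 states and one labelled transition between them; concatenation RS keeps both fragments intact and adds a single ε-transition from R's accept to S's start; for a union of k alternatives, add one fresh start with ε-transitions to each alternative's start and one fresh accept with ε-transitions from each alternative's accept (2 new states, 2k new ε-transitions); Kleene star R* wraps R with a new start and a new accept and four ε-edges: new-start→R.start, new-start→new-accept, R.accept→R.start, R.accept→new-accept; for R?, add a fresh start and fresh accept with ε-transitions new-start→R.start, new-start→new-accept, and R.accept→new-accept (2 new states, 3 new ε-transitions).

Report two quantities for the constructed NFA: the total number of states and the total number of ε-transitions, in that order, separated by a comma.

18, 19

By structural recursion:
Each of the 5 symbol leaves contributes 2 states and 0 ε-transitions.
  x? — 4 states, 3 ε-transitions
  x? | x | y | z — 12 states, 11 ε-transitions
  (x? | x | y | z)* — 14 states, 15 ε-transitions
  (x? | x | y | z)*x — 16 states, 16 ε-transitions
  ((x? | x | y | z)*x)? — 18 states, 19 ε-transitions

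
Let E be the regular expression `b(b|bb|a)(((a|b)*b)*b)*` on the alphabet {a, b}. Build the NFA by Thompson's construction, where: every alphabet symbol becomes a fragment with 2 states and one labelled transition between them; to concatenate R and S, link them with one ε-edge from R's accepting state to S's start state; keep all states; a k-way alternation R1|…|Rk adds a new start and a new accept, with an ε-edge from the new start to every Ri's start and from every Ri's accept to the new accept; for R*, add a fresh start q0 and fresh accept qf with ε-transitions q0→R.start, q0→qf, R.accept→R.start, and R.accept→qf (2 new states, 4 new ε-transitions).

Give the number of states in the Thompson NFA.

Bottom-up over the parse tree:
Each of the 9 symbol leaves contributes a 2-state fragment.
  bb = 4 states
  b|bb|a = 10 states
  a|b = 6 states
  (a|b)* = 8 states
  (a|b)*b = 10 states
  ((a|b)*b)* = 12 states
  ((a|b)*b)*b = 14 states
  (((a|b)*b)*b)* = 16 states
  b(b|bb|a)(((a|b)*b)*b)* = 28 states

28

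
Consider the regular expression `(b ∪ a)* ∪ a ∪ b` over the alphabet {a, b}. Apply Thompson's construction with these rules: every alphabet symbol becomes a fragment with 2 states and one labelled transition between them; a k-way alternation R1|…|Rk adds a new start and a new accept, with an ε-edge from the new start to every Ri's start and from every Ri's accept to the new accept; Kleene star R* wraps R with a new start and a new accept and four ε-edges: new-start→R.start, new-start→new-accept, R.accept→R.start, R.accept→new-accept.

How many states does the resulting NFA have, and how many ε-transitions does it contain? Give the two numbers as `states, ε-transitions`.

14, 14

Bottom-up over the parse tree:
Each of the 4 symbol leaves contributes 2 states and 0 ε-transitions.
  b ∪ a = 6 states, 4 ε-transitions
  (b ∪ a)* = 8 states, 8 ε-transitions
  (b ∪ a)* ∪ a ∪ b = 14 states, 14 ε-transitions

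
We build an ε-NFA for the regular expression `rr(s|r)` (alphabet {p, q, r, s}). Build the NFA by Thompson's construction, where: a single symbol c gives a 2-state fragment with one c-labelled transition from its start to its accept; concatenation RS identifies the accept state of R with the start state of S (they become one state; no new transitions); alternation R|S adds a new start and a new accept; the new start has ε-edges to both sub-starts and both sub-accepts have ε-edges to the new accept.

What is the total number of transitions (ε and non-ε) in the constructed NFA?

8

By structural recursion:
Each of the 4 symbol leaves contributes 1 transition (1 symbol, 0 ε).
  s|r : 6 transitions (2 symbol, 4 ε)
  rr(s|r) : 8 transitions (4 symbol, 4 ε)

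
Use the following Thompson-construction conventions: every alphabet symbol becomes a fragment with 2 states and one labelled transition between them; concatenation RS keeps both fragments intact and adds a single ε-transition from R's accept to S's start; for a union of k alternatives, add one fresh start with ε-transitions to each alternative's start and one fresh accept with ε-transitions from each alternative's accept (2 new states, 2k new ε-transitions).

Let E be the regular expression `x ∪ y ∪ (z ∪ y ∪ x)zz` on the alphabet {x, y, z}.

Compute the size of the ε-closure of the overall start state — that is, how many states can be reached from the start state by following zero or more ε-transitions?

7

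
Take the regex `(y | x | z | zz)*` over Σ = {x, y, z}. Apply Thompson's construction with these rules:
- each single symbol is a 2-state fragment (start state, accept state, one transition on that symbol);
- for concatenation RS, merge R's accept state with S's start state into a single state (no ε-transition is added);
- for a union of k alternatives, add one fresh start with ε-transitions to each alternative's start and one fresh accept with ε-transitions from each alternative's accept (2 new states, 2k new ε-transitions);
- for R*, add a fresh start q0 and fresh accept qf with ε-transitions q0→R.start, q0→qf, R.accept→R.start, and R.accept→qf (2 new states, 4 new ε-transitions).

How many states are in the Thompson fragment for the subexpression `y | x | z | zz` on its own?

11

Fragment for `y | x | z | zz`:
Each of the 5 symbol leaves contributes a 2-state fragment.
  zz : 3 states
  y | x | z | zz : 11 states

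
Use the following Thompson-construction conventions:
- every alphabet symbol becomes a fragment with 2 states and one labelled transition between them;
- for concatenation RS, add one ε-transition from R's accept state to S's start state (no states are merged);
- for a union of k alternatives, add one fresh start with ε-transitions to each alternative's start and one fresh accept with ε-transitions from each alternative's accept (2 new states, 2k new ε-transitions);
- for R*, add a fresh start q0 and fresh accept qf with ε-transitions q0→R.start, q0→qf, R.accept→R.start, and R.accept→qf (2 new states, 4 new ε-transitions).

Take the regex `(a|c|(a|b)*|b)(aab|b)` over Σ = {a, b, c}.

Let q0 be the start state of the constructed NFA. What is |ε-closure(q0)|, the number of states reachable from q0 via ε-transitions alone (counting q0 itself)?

Let C(F) = |ε-closure(F.start)| within fragment F, and note whether F accepts ε. Symbol fragments have C = 1 and do not accept ε. Then:
  a|b → new start ε-reaches every alternative's start; none of them accept ε, so the new accept is not reached: |closure| = 1 + 1 + 1 = 3
  (a|b)* → new start has ε-edges to the inner start and to the new accept, so |closure| = 2 + 3 = 5
  a|c|(a|b)*|b → |closure| = 1 (new start) + (1 + 1 + 5 + 1) + 1 (new accept, since some branch ε-reaches its own accept) = 10
  aab → |closure| equals the left operand's closure size = 1 (its accept is not ε-reachable, so the closure stops there)
  aab|b → new start ε-reaches every alternative's start; none of them accept ε, so the new accept is not reached: |closure| = 1 + 1 + 1 = 3
  (a|c|(a|b)*|b)(aab|b) → |closure| = 10 + 3 = 13 (closure spills across the concat boundary because the left factor accepts ε)

13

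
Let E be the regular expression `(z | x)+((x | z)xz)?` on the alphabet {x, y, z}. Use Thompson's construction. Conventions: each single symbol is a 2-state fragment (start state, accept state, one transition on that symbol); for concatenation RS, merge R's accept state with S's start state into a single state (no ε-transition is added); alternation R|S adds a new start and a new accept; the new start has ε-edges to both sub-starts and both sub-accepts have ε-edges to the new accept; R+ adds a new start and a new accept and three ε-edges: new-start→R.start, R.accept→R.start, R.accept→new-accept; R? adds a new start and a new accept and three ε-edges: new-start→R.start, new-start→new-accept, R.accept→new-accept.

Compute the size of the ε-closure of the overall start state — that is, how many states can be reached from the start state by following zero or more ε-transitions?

Let C(F) = |ε-closure(F.start)| within fragment F, and note whether F accepts ε. Symbol fragments have C = 1 and do not accept ε. Then:
  z | x — new start ε-reaches every alternative's start; none of them accept ε, so the new accept is not reached: |closure| = 1 + 1 + 1 = 3
  (z | x)+ — new start ε-reaches only the body's start; the new accept needs a symbol first: |closure| = 1 + 3 = 4
  x | z — new start ε-reaches every alternative's start; none of them accept ε, so the new accept is not reached: |closure| = 1 + 1 + 1 = 3
  (x | z)xz — same as the first factor's closure: |closure| = 3
  ((x | z)xz)? — new start has ε-edges to the inner start and to the new accept, so |closure| = 2 + 3 = 5
  (z | x)+((x | z)xz)? — same as the first factor's closure: |closure| = 4

4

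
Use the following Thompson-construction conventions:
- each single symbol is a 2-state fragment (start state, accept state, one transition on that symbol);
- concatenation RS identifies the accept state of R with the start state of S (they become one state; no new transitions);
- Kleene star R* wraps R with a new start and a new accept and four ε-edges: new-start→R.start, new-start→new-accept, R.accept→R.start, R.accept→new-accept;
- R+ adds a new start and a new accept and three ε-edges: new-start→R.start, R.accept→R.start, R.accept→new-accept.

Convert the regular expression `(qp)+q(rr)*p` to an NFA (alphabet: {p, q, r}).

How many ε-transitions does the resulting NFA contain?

By structural recursion:
Each of the 6 symbol leaves contributes 0 ε-transitions.
  qp — 0 ε-transitions
  (qp)+ — 3 ε-transitions
  rr — 0 ε-transitions
  (rr)* — 4 ε-transitions
  (qp)+q(rr)*p — 7 ε-transitions

7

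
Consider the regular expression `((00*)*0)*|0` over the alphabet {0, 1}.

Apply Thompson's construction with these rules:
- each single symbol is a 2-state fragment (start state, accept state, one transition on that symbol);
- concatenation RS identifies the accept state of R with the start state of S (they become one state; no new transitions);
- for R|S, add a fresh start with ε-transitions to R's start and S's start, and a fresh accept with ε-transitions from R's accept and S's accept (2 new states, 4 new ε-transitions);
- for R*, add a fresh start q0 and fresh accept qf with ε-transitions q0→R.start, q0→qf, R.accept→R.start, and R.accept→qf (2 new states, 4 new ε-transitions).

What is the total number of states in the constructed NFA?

Per subexpression:
Each of the 4 symbol leaves contributes a 2-state fragment.
  0* → 4 states
  00* → 5 states
  (00*)* → 7 states
  (00*)*0 → 8 states
  ((00*)*0)* → 10 states
  ((00*)*0)*|0 → 14 states

14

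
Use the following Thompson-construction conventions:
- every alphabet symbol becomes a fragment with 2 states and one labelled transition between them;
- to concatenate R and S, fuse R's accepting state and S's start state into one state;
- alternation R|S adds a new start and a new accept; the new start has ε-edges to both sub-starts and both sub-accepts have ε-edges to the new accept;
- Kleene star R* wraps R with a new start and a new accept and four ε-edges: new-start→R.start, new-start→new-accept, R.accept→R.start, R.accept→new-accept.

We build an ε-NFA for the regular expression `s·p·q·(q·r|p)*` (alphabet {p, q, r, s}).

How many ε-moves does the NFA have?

By structural recursion:
Each of the 6 symbol leaves contributes 0 ε-transitions.
  q·r : 0 ε-transitions
  q·r|p : 4 ε-transitions
  (q·r|p)* : 8 ε-transitions
  s·p·q·(q·r|p)* : 8 ε-transitions

8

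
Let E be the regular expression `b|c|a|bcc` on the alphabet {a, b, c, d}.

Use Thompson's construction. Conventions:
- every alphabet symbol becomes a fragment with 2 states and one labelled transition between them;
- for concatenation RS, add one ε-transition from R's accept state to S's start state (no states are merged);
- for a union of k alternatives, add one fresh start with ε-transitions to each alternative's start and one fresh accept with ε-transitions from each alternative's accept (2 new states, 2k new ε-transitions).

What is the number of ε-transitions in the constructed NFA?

10

Bottom-up over the parse tree:
Each of the 6 symbol leaves contributes 0 ε-transitions.
  bcc = 2 ε-transitions
  b|c|a|bcc = 10 ε-transitions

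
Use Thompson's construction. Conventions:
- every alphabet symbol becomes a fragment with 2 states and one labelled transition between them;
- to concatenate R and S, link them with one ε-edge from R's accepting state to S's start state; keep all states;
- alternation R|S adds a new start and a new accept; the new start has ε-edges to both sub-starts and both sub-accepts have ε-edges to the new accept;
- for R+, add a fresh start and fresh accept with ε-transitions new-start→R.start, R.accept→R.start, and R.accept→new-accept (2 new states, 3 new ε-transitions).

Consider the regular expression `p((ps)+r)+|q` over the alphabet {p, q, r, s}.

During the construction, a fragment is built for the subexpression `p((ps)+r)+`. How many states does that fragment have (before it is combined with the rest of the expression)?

12

Fragment for `p((ps)+r)+`:
Each of the 4 symbol leaves contributes a 2-state fragment.
  ps — 4 states
  (ps)+ — 6 states
  (ps)+r — 8 states
  ((ps)+r)+ — 10 states
  p((ps)+r)+ — 12 states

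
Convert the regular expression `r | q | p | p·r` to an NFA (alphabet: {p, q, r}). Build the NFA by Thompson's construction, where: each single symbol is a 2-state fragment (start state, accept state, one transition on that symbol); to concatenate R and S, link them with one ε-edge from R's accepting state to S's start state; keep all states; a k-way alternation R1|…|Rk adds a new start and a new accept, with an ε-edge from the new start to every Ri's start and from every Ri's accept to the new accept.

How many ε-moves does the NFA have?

Bottom-up over the parse tree:
Each of the 5 symbol leaves contributes 0 ε-transitions.
  p·r — 1 ε-transition
  r | q | p | p·r — 9 ε-transitions

9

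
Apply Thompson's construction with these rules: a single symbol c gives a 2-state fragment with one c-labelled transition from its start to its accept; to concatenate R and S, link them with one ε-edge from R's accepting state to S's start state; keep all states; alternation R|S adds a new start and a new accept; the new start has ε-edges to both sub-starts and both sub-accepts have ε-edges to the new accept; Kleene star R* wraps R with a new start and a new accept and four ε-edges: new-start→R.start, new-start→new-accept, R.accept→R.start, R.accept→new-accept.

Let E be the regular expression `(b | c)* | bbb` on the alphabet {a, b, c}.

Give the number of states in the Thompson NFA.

16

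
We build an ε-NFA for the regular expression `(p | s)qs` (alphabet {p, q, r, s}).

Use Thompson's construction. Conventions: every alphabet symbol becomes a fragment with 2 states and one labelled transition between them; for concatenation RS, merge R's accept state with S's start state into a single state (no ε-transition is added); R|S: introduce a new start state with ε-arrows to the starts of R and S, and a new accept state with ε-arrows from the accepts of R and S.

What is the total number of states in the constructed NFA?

Recursing over subexpressions:
Each of the 4 symbol leaves contributes a 2-state fragment.
  p | s = 6 states
  (p | s)qs = 8 states

8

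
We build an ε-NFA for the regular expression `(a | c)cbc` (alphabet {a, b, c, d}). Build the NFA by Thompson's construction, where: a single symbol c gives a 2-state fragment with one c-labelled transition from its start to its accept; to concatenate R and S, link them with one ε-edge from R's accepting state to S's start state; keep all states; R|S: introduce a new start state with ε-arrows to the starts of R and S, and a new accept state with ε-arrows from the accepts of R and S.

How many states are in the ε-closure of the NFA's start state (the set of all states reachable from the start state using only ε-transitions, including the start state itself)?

Work bottom-up. For each fragment F, track |ε-closure(F.start)| and whether F's accept lies in that closure (i.e. whether F accepts ε). A single-symbol fragment has closure size 1 and does not accept ε.
  a | c → new start ε-reaches every alternative's start; none of them accept ε, so the new accept is not reached: |ε-closure| = 1 + 1 + 1 = 3
  (a | c)cbc → |ε-closure| equals the left operand's closure size = 3 (its accept is not ε-reachable, so the closure stops there)

3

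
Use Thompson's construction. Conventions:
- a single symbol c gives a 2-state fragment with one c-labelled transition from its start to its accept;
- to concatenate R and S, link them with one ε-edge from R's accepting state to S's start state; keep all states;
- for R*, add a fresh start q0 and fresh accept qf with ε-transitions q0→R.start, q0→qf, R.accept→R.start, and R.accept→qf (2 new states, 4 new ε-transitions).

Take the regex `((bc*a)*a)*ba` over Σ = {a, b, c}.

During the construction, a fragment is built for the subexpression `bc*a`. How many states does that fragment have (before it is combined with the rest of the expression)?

8

Fragment for `bc*a`:
Each of the 3 symbol leaves contributes a 2-state fragment.
  c* → 4 states
  bc*a → 8 states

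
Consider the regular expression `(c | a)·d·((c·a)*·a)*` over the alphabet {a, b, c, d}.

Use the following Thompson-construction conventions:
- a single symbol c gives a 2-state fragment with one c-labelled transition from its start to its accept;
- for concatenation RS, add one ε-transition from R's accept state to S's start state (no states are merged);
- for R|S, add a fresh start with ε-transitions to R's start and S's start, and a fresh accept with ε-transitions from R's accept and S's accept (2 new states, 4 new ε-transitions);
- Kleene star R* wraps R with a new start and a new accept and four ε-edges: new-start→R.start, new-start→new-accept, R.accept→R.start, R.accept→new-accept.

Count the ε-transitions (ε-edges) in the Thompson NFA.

16

By structural recursion:
Each of the 6 symbol leaves contributes 0 ε-transitions.
  c | a — 4 ε-transitions
  c·a — 1 ε-transition
  (c·a)* — 5 ε-transitions
  (c·a)*·a — 6 ε-transitions
  ((c·a)*·a)* — 10 ε-transitions
  (c | a)·d·((c·a)*·a)* — 16 ε-transitions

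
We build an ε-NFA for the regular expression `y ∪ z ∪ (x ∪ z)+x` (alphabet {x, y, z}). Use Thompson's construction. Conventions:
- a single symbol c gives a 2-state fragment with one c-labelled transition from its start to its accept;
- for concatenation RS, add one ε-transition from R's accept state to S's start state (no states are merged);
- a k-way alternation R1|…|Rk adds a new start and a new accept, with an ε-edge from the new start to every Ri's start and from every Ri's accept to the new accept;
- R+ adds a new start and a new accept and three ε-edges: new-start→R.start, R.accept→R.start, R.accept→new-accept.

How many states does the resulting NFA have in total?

16

By structural recursion:
Each of the 5 symbol leaves contributes a 2-state fragment.
  x ∪ z → 6 states
  (x ∪ z)+ → 8 states
  (x ∪ z)+x → 10 states
  y ∪ z ∪ (x ∪ z)+x → 16 states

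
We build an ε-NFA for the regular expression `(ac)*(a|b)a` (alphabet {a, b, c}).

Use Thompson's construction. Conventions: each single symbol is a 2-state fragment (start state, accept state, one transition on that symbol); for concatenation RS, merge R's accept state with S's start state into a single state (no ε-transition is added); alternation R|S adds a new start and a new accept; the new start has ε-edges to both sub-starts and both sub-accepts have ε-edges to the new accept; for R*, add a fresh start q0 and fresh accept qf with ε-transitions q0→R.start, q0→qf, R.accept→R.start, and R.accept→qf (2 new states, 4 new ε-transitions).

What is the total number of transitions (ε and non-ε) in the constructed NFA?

Recursing over subexpressions:
Each of the 5 symbol leaves contributes 1 transition (1 symbol, 0 ε).
  ac → 2 transitions (2 symbol, 0 ε)
  (ac)* → 6 transitions (2 symbol, 4 ε)
  a|b → 6 transitions (2 symbol, 4 ε)
  (ac)*(a|b)a → 13 transitions (5 symbol, 8 ε)

13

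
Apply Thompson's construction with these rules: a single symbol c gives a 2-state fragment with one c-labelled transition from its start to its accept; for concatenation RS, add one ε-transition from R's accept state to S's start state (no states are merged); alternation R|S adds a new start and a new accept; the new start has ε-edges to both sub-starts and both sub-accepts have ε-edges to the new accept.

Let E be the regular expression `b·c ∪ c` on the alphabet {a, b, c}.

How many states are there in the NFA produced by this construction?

Per subexpression:
Each of the 3 symbol leaves contributes a 2-state fragment.
  b·c : 4 states
  b·c ∪ c : 8 states

8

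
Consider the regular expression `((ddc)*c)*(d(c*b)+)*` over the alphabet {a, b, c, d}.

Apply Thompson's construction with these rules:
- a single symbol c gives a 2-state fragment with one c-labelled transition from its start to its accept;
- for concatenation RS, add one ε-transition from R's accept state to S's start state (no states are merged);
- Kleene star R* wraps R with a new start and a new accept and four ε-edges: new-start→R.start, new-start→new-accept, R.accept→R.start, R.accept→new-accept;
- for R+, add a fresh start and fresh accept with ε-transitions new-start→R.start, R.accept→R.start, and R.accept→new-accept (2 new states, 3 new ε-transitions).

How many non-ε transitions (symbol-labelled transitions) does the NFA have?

7

Per subexpression:
Each of the 7 symbol leaves contributes exactly 1 symbol transition.
  ddc → 3 symbol transitions
  (ddc)* → 3 symbol transitions
  (ddc)*c → 4 symbol transitions
  ((ddc)*c)* → 4 symbol transitions
  c* → 1 symbol transition
  c*b → 2 symbol transitions
  (c*b)+ → 2 symbol transitions
  d(c*b)+ → 3 symbol transitions
  (d(c*b)+)* → 3 symbol transitions
  ((ddc)*c)*(d(c*b)+)* → 7 symbol transitions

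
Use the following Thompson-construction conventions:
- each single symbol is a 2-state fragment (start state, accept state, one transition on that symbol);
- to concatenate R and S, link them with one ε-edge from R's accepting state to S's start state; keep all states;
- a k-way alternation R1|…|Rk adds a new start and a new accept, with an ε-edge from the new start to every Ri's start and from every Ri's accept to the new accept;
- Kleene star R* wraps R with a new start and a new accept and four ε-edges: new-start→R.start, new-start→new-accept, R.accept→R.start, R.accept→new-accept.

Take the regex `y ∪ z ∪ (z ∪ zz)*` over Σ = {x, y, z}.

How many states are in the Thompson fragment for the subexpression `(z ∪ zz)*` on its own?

Fragment for `(z ∪ zz)*`:
Each of the 3 symbol leaves contributes a 2-state fragment.
  zz = 4 states
  z ∪ zz = 8 states
  (z ∪ zz)* = 10 states

10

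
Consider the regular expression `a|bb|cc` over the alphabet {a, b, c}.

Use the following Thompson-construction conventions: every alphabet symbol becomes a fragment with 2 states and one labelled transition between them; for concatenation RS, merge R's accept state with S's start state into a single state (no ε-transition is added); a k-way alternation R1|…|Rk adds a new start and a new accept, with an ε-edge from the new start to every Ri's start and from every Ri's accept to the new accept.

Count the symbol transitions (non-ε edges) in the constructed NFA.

Building bottom-up:
Each of the 5 symbol leaves contributes exactly 1 symbol transition.
  bb → 2 symbol transitions
  cc → 2 symbol transitions
  a|bb|cc → 5 symbol transitions

5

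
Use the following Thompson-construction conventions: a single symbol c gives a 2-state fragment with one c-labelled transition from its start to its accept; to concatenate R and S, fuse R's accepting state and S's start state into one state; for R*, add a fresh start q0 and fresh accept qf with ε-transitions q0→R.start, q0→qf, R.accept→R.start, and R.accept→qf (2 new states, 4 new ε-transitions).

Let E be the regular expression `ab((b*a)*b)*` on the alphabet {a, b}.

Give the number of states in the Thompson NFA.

12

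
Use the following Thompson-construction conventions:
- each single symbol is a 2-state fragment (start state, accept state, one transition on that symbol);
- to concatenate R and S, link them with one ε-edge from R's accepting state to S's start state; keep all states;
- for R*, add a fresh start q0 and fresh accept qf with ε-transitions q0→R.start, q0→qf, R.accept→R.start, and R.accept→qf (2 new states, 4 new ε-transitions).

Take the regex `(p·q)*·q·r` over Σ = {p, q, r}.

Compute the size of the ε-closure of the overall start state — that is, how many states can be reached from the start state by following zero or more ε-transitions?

Let C(F) = |ε-closure(F.start)| within fragment F, and note whether F accepts ε. Symbol fragments have C = 1 and do not accept ε. Then:
  p·q : C equals the left operand's closure size = 1 (its accept is not ε-reachable, so the closure stops there)
  (p·q)* : C = 1 (new start) + 1 (body) + 1 (new accept) = 3
  (p·q)*·q·r : C = 3 + 1 = 4 (closure spills across the concat boundary because the left factor accepts ε)

4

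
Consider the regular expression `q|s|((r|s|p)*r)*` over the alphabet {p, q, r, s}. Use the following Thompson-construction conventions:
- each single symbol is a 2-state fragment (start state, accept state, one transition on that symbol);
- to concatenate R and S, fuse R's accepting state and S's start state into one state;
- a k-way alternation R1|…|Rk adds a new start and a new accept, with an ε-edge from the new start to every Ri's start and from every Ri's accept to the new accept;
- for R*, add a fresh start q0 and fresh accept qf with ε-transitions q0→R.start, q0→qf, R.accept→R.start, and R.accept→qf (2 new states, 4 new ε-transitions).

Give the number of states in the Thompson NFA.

Building bottom-up:
Each of the 6 symbol leaves contributes a 2-state fragment.
  r|s|p : 8 states
  (r|s|p)* : 10 states
  (r|s|p)*r : 11 states
  ((r|s|p)*r)* : 13 states
  q|s|((r|s|p)*r)* : 19 states

19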